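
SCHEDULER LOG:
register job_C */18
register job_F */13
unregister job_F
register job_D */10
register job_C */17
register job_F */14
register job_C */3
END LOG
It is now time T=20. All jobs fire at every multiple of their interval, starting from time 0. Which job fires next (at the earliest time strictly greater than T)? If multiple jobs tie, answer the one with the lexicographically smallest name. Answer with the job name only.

Answer: job_C

Derivation:
Op 1: register job_C */18 -> active={job_C:*/18}
Op 2: register job_F */13 -> active={job_C:*/18, job_F:*/13}
Op 3: unregister job_F -> active={job_C:*/18}
Op 4: register job_D */10 -> active={job_C:*/18, job_D:*/10}
Op 5: register job_C */17 -> active={job_C:*/17, job_D:*/10}
Op 6: register job_F */14 -> active={job_C:*/17, job_D:*/10, job_F:*/14}
Op 7: register job_C */3 -> active={job_C:*/3, job_D:*/10, job_F:*/14}
  job_C: interval 3, next fire after T=20 is 21
  job_D: interval 10, next fire after T=20 is 30
  job_F: interval 14, next fire after T=20 is 28
Earliest = 21, winner (lex tiebreak) = job_C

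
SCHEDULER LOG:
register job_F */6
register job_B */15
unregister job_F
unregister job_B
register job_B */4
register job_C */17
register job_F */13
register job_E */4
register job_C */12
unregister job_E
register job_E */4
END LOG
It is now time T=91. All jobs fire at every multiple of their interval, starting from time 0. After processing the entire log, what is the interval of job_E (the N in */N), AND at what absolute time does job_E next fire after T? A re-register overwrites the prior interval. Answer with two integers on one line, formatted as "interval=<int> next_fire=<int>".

Op 1: register job_F */6 -> active={job_F:*/6}
Op 2: register job_B */15 -> active={job_B:*/15, job_F:*/6}
Op 3: unregister job_F -> active={job_B:*/15}
Op 4: unregister job_B -> active={}
Op 5: register job_B */4 -> active={job_B:*/4}
Op 6: register job_C */17 -> active={job_B:*/4, job_C:*/17}
Op 7: register job_F */13 -> active={job_B:*/4, job_C:*/17, job_F:*/13}
Op 8: register job_E */4 -> active={job_B:*/4, job_C:*/17, job_E:*/4, job_F:*/13}
Op 9: register job_C */12 -> active={job_B:*/4, job_C:*/12, job_E:*/4, job_F:*/13}
Op 10: unregister job_E -> active={job_B:*/4, job_C:*/12, job_F:*/13}
Op 11: register job_E */4 -> active={job_B:*/4, job_C:*/12, job_E:*/4, job_F:*/13}
Final interval of job_E = 4
Next fire of job_E after T=91: (91//4+1)*4 = 92

Answer: interval=4 next_fire=92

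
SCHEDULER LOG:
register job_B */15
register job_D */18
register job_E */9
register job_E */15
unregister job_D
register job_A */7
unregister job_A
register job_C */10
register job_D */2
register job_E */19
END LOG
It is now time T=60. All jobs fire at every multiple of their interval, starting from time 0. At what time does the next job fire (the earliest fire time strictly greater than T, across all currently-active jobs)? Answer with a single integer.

Op 1: register job_B */15 -> active={job_B:*/15}
Op 2: register job_D */18 -> active={job_B:*/15, job_D:*/18}
Op 3: register job_E */9 -> active={job_B:*/15, job_D:*/18, job_E:*/9}
Op 4: register job_E */15 -> active={job_B:*/15, job_D:*/18, job_E:*/15}
Op 5: unregister job_D -> active={job_B:*/15, job_E:*/15}
Op 6: register job_A */7 -> active={job_A:*/7, job_B:*/15, job_E:*/15}
Op 7: unregister job_A -> active={job_B:*/15, job_E:*/15}
Op 8: register job_C */10 -> active={job_B:*/15, job_C:*/10, job_E:*/15}
Op 9: register job_D */2 -> active={job_B:*/15, job_C:*/10, job_D:*/2, job_E:*/15}
Op 10: register job_E */19 -> active={job_B:*/15, job_C:*/10, job_D:*/2, job_E:*/19}
  job_B: interval 15, next fire after T=60 is 75
  job_C: interval 10, next fire after T=60 is 70
  job_D: interval 2, next fire after T=60 is 62
  job_E: interval 19, next fire after T=60 is 76
Earliest fire time = 62 (job job_D)

Answer: 62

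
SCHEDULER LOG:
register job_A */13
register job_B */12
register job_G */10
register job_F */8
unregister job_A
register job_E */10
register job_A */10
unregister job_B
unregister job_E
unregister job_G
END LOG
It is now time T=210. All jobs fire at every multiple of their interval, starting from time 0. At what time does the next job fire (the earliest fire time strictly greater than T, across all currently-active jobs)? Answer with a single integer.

Answer: 216

Derivation:
Op 1: register job_A */13 -> active={job_A:*/13}
Op 2: register job_B */12 -> active={job_A:*/13, job_B:*/12}
Op 3: register job_G */10 -> active={job_A:*/13, job_B:*/12, job_G:*/10}
Op 4: register job_F */8 -> active={job_A:*/13, job_B:*/12, job_F:*/8, job_G:*/10}
Op 5: unregister job_A -> active={job_B:*/12, job_F:*/8, job_G:*/10}
Op 6: register job_E */10 -> active={job_B:*/12, job_E:*/10, job_F:*/8, job_G:*/10}
Op 7: register job_A */10 -> active={job_A:*/10, job_B:*/12, job_E:*/10, job_F:*/8, job_G:*/10}
Op 8: unregister job_B -> active={job_A:*/10, job_E:*/10, job_F:*/8, job_G:*/10}
Op 9: unregister job_E -> active={job_A:*/10, job_F:*/8, job_G:*/10}
Op 10: unregister job_G -> active={job_A:*/10, job_F:*/8}
  job_A: interval 10, next fire after T=210 is 220
  job_F: interval 8, next fire after T=210 is 216
Earliest fire time = 216 (job job_F)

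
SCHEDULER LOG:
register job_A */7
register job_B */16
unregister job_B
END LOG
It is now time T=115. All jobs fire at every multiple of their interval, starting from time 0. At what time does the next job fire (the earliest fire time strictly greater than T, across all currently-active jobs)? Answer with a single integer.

Answer: 119

Derivation:
Op 1: register job_A */7 -> active={job_A:*/7}
Op 2: register job_B */16 -> active={job_A:*/7, job_B:*/16}
Op 3: unregister job_B -> active={job_A:*/7}
  job_A: interval 7, next fire after T=115 is 119
Earliest fire time = 119 (job job_A)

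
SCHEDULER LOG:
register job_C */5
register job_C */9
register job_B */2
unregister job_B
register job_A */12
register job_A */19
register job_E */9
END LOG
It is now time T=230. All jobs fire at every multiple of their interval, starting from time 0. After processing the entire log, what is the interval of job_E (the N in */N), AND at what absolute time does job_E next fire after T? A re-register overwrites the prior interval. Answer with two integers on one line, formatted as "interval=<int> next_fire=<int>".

Op 1: register job_C */5 -> active={job_C:*/5}
Op 2: register job_C */9 -> active={job_C:*/9}
Op 3: register job_B */2 -> active={job_B:*/2, job_C:*/9}
Op 4: unregister job_B -> active={job_C:*/9}
Op 5: register job_A */12 -> active={job_A:*/12, job_C:*/9}
Op 6: register job_A */19 -> active={job_A:*/19, job_C:*/9}
Op 7: register job_E */9 -> active={job_A:*/19, job_C:*/9, job_E:*/9}
Final interval of job_E = 9
Next fire of job_E after T=230: (230//9+1)*9 = 234

Answer: interval=9 next_fire=234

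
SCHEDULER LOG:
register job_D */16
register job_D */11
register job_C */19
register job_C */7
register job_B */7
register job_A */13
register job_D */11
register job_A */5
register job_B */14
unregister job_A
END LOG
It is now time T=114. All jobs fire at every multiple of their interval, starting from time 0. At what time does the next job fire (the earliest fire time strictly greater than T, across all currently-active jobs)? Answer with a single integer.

Answer: 119

Derivation:
Op 1: register job_D */16 -> active={job_D:*/16}
Op 2: register job_D */11 -> active={job_D:*/11}
Op 3: register job_C */19 -> active={job_C:*/19, job_D:*/11}
Op 4: register job_C */7 -> active={job_C:*/7, job_D:*/11}
Op 5: register job_B */7 -> active={job_B:*/7, job_C:*/7, job_D:*/11}
Op 6: register job_A */13 -> active={job_A:*/13, job_B:*/7, job_C:*/7, job_D:*/11}
Op 7: register job_D */11 -> active={job_A:*/13, job_B:*/7, job_C:*/7, job_D:*/11}
Op 8: register job_A */5 -> active={job_A:*/5, job_B:*/7, job_C:*/7, job_D:*/11}
Op 9: register job_B */14 -> active={job_A:*/5, job_B:*/14, job_C:*/7, job_D:*/11}
Op 10: unregister job_A -> active={job_B:*/14, job_C:*/7, job_D:*/11}
  job_B: interval 14, next fire after T=114 is 126
  job_C: interval 7, next fire after T=114 is 119
  job_D: interval 11, next fire after T=114 is 121
Earliest fire time = 119 (job job_C)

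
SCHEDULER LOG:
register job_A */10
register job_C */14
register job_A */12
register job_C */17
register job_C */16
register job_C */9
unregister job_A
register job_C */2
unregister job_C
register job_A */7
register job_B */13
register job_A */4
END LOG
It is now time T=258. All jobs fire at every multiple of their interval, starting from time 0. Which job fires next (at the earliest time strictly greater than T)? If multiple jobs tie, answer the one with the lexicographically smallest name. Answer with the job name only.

Op 1: register job_A */10 -> active={job_A:*/10}
Op 2: register job_C */14 -> active={job_A:*/10, job_C:*/14}
Op 3: register job_A */12 -> active={job_A:*/12, job_C:*/14}
Op 4: register job_C */17 -> active={job_A:*/12, job_C:*/17}
Op 5: register job_C */16 -> active={job_A:*/12, job_C:*/16}
Op 6: register job_C */9 -> active={job_A:*/12, job_C:*/9}
Op 7: unregister job_A -> active={job_C:*/9}
Op 8: register job_C */2 -> active={job_C:*/2}
Op 9: unregister job_C -> active={}
Op 10: register job_A */7 -> active={job_A:*/7}
Op 11: register job_B */13 -> active={job_A:*/7, job_B:*/13}
Op 12: register job_A */4 -> active={job_A:*/4, job_B:*/13}
  job_A: interval 4, next fire after T=258 is 260
  job_B: interval 13, next fire after T=258 is 260
Earliest = 260, winner (lex tiebreak) = job_A

Answer: job_A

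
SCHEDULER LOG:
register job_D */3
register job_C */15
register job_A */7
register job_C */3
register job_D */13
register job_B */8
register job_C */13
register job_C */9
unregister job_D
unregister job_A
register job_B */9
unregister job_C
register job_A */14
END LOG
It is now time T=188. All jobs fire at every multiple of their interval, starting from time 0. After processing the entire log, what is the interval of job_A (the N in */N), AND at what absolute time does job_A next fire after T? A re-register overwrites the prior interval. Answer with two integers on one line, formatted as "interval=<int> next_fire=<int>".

Answer: interval=14 next_fire=196

Derivation:
Op 1: register job_D */3 -> active={job_D:*/3}
Op 2: register job_C */15 -> active={job_C:*/15, job_D:*/3}
Op 3: register job_A */7 -> active={job_A:*/7, job_C:*/15, job_D:*/3}
Op 4: register job_C */3 -> active={job_A:*/7, job_C:*/3, job_D:*/3}
Op 5: register job_D */13 -> active={job_A:*/7, job_C:*/3, job_D:*/13}
Op 6: register job_B */8 -> active={job_A:*/7, job_B:*/8, job_C:*/3, job_D:*/13}
Op 7: register job_C */13 -> active={job_A:*/7, job_B:*/8, job_C:*/13, job_D:*/13}
Op 8: register job_C */9 -> active={job_A:*/7, job_B:*/8, job_C:*/9, job_D:*/13}
Op 9: unregister job_D -> active={job_A:*/7, job_B:*/8, job_C:*/9}
Op 10: unregister job_A -> active={job_B:*/8, job_C:*/9}
Op 11: register job_B */9 -> active={job_B:*/9, job_C:*/9}
Op 12: unregister job_C -> active={job_B:*/9}
Op 13: register job_A */14 -> active={job_A:*/14, job_B:*/9}
Final interval of job_A = 14
Next fire of job_A after T=188: (188//14+1)*14 = 196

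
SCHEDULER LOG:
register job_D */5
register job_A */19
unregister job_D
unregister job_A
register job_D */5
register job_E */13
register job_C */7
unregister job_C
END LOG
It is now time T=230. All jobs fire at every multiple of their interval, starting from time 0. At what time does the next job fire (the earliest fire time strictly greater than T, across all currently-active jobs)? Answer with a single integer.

Answer: 234

Derivation:
Op 1: register job_D */5 -> active={job_D:*/5}
Op 2: register job_A */19 -> active={job_A:*/19, job_D:*/5}
Op 3: unregister job_D -> active={job_A:*/19}
Op 4: unregister job_A -> active={}
Op 5: register job_D */5 -> active={job_D:*/5}
Op 6: register job_E */13 -> active={job_D:*/5, job_E:*/13}
Op 7: register job_C */7 -> active={job_C:*/7, job_D:*/5, job_E:*/13}
Op 8: unregister job_C -> active={job_D:*/5, job_E:*/13}
  job_D: interval 5, next fire after T=230 is 235
  job_E: interval 13, next fire after T=230 is 234
Earliest fire time = 234 (job job_E)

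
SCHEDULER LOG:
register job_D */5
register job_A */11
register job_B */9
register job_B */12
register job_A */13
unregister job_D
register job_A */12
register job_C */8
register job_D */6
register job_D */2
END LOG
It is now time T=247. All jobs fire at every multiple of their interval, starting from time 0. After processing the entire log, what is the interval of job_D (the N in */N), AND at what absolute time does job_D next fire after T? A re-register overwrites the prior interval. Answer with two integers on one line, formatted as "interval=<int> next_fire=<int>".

Op 1: register job_D */5 -> active={job_D:*/5}
Op 2: register job_A */11 -> active={job_A:*/11, job_D:*/5}
Op 3: register job_B */9 -> active={job_A:*/11, job_B:*/9, job_D:*/5}
Op 4: register job_B */12 -> active={job_A:*/11, job_B:*/12, job_D:*/5}
Op 5: register job_A */13 -> active={job_A:*/13, job_B:*/12, job_D:*/5}
Op 6: unregister job_D -> active={job_A:*/13, job_B:*/12}
Op 7: register job_A */12 -> active={job_A:*/12, job_B:*/12}
Op 8: register job_C */8 -> active={job_A:*/12, job_B:*/12, job_C:*/8}
Op 9: register job_D */6 -> active={job_A:*/12, job_B:*/12, job_C:*/8, job_D:*/6}
Op 10: register job_D */2 -> active={job_A:*/12, job_B:*/12, job_C:*/8, job_D:*/2}
Final interval of job_D = 2
Next fire of job_D after T=247: (247//2+1)*2 = 248

Answer: interval=2 next_fire=248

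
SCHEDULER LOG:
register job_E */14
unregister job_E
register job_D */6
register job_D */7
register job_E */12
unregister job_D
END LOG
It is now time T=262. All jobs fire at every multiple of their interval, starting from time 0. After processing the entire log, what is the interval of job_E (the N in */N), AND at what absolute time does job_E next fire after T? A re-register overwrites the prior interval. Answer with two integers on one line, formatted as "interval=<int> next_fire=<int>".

Op 1: register job_E */14 -> active={job_E:*/14}
Op 2: unregister job_E -> active={}
Op 3: register job_D */6 -> active={job_D:*/6}
Op 4: register job_D */7 -> active={job_D:*/7}
Op 5: register job_E */12 -> active={job_D:*/7, job_E:*/12}
Op 6: unregister job_D -> active={job_E:*/12}
Final interval of job_E = 12
Next fire of job_E after T=262: (262//12+1)*12 = 264

Answer: interval=12 next_fire=264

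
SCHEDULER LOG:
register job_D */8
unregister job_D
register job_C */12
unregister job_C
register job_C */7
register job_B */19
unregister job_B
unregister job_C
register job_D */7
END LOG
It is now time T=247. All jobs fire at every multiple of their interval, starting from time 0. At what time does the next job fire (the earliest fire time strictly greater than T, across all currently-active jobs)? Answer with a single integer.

Answer: 252

Derivation:
Op 1: register job_D */8 -> active={job_D:*/8}
Op 2: unregister job_D -> active={}
Op 3: register job_C */12 -> active={job_C:*/12}
Op 4: unregister job_C -> active={}
Op 5: register job_C */7 -> active={job_C:*/7}
Op 6: register job_B */19 -> active={job_B:*/19, job_C:*/7}
Op 7: unregister job_B -> active={job_C:*/7}
Op 8: unregister job_C -> active={}
Op 9: register job_D */7 -> active={job_D:*/7}
  job_D: interval 7, next fire after T=247 is 252
Earliest fire time = 252 (job job_D)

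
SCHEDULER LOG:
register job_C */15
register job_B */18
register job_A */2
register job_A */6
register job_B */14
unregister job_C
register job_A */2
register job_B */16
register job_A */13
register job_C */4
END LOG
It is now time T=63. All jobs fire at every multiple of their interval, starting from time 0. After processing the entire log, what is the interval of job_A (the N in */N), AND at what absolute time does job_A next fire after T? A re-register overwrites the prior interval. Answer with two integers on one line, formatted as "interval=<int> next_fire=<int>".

Answer: interval=13 next_fire=65

Derivation:
Op 1: register job_C */15 -> active={job_C:*/15}
Op 2: register job_B */18 -> active={job_B:*/18, job_C:*/15}
Op 3: register job_A */2 -> active={job_A:*/2, job_B:*/18, job_C:*/15}
Op 4: register job_A */6 -> active={job_A:*/6, job_B:*/18, job_C:*/15}
Op 5: register job_B */14 -> active={job_A:*/6, job_B:*/14, job_C:*/15}
Op 6: unregister job_C -> active={job_A:*/6, job_B:*/14}
Op 7: register job_A */2 -> active={job_A:*/2, job_B:*/14}
Op 8: register job_B */16 -> active={job_A:*/2, job_B:*/16}
Op 9: register job_A */13 -> active={job_A:*/13, job_B:*/16}
Op 10: register job_C */4 -> active={job_A:*/13, job_B:*/16, job_C:*/4}
Final interval of job_A = 13
Next fire of job_A after T=63: (63//13+1)*13 = 65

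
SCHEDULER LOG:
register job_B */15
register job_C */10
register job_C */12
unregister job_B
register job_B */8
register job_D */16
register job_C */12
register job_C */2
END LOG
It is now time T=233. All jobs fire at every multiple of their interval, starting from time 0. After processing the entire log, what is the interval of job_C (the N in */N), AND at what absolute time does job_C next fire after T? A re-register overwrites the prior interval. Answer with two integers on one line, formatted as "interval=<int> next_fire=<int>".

Answer: interval=2 next_fire=234

Derivation:
Op 1: register job_B */15 -> active={job_B:*/15}
Op 2: register job_C */10 -> active={job_B:*/15, job_C:*/10}
Op 3: register job_C */12 -> active={job_B:*/15, job_C:*/12}
Op 4: unregister job_B -> active={job_C:*/12}
Op 5: register job_B */8 -> active={job_B:*/8, job_C:*/12}
Op 6: register job_D */16 -> active={job_B:*/8, job_C:*/12, job_D:*/16}
Op 7: register job_C */12 -> active={job_B:*/8, job_C:*/12, job_D:*/16}
Op 8: register job_C */2 -> active={job_B:*/8, job_C:*/2, job_D:*/16}
Final interval of job_C = 2
Next fire of job_C after T=233: (233//2+1)*2 = 234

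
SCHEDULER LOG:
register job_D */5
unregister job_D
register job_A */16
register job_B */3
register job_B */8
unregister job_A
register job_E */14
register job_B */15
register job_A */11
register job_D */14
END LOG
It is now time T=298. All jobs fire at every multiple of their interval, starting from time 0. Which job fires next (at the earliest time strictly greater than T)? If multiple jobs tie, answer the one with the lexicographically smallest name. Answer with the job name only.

Op 1: register job_D */5 -> active={job_D:*/5}
Op 2: unregister job_D -> active={}
Op 3: register job_A */16 -> active={job_A:*/16}
Op 4: register job_B */3 -> active={job_A:*/16, job_B:*/3}
Op 5: register job_B */8 -> active={job_A:*/16, job_B:*/8}
Op 6: unregister job_A -> active={job_B:*/8}
Op 7: register job_E */14 -> active={job_B:*/8, job_E:*/14}
Op 8: register job_B */15 -> active={job_B:*/15, job_E:*/14}
Op 9: register job_A */11 -> active={job_A:*/11, job_B:*/15, job_E:*/14}
Op 10: register job_D */14 -> active={job_A:*/11, job_B:*/15, job_D:*/14, job_E:*/14}
  job_A: interval 11, next fire after T=298 is 308
  job_B: interval 15, next fire after T=298 is 300
  job_D: interval 14, next fire after T=298 is 308
  job_E: interval 14, next fire after T=298 is 308
Earliest = 300, winner (lex tiebreak) = job_B

Answer: job_B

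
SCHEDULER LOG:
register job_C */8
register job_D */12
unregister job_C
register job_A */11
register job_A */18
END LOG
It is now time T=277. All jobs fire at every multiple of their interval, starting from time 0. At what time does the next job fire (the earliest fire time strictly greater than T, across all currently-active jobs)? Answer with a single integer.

Op 1: register job_C */8 -> active={job_C:*/8}
Op 2: register job_D */12 -> active={job_C:*/8, job_D:*/12}
Op 3: unregister job_C -> active={job_D:*/12}
Op 4: register job_A */11 -> active={job_A:*/11, job_D:*/12}
Op 5: register job_A */18 -> active={job_A:*/18, job_D:*/12}
  job_A: interval 18, next fire after T=277 is 288
  job_D: interval 12, next fire after T=277 is 288
Earliest fire time = 288 (job job_A)

Answer: 288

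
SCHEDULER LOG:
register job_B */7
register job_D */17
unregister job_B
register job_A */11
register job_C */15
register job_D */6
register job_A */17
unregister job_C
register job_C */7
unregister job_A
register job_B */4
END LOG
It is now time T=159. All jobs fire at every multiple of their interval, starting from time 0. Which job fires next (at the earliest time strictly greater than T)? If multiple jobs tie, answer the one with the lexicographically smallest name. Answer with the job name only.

Answer: job_B

Derivation:
Op 1: register job_B */7 -> active={job_B:*/7}
Op 2: register job_D */17 -> active={job_B:*/7, job_D:*/17}
Op 3: unregister job_B -> active={job_D:*/17}
Op 4: register job_A */11 -> active={job_A:*/11, job_D:*/17}
Op 5: register job_C */15 -> active={job_A:*/11, job_C:*/15, job_D:*/17}
Op 6: register job_D */6 -> active={job_A:*/11, job_C:*/15, job_D:*/6}
Op 7: register job_A */17 -> active={job_A:*/17, job_C:*/15, job_D:*/6}
Op 8: unregister job_C -> active={job_A:*/17, job_D:*/6}
Op 9: register job_C */7 -> active={job_A:*/17, job_C:*/7, job_D:*/6}
Op 10: unregister job_A -> active={job_C:*/7, job_D:*/6}
Op 11: register job_B */4 -> active={job_B:*/4, job_C:*/7, job_D:*/6}
  job_B: interval 4, next fire after T=159 is 160
  job_C: interval 7, next fire after T=159 is 161
  job_D: interval 6, next fire after T=159 is 162
Earliest = 160, winner (lex tiebreak) = job_B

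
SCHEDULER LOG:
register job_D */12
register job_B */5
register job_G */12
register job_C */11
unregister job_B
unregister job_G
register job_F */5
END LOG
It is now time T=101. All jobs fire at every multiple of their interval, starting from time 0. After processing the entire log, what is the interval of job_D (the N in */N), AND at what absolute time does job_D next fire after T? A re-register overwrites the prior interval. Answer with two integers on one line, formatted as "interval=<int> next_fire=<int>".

Answer: interval=12 next_fire=108

Derivation:
Op 1: register job_D */12 -> active={job_D:*/12}
Op 2: register job_B */5 -> active={job_B:*/5, job_D:*/12}
Op 3: register job_G */12 -> active={job_B:*/5, job_D:*/12, job_G:*/12}
Op 4: register job_C */11 -> active={job_B:*/5, job_C:*/11, job_D:*/12, job_G:*/12}
Op 5: unregister job_B -> active={job_C:*/11, job_D:*/12, job_G:*/12}
Op 6: unregister job_G -> active={job_C:*/11, job_D:*/12}
Op 7: register job_F */5 -> active={job_C:*/11, job_D:*/12, job_F:*/5}
Final interval of job_D = 12
Next fire of job_D after T=101: (101//12+1)*12 = 108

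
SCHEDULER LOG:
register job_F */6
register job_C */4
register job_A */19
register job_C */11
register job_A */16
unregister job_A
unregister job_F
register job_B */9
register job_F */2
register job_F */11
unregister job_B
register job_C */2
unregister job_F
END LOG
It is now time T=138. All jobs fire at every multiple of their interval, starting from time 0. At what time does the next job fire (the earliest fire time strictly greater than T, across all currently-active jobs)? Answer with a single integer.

Answer: 140

Derivation:
Op 1: register job_F */6 -> active={job_F:*/6}
Op 2: register job_C */4 -> active={job_C:*/4, job_F:*/6}
Op 3: register job_A */19 -> active={job_A:*/19, job_C:*/4, job_F:*/6}
Op 4: register job_C */11 -> active={job_A:*/19, job_C:*/11, job_F:*/6}
Op 5: register job_A */16 -> active={job_A:*/16, job_C:*/11, job_F:*/6}
Op 6: unregister job_A -> active={job_C:*/11, job_F:*/6}
Op 7: unregister job_F -> active={job_C:*/11}
Op 8: register job_B */9 -> active={job_B:*/9, job_C:*/11}
Op 9: register job_F */2 -> active={job_B:*/9, job_C:*/11, job_F:*/2}
Op 10: register job_F */11 -> active={job_B:*/9, job_C:*/11, job_F:*/11}
Op 11: unregister job_B -> active={job_C:*/11, job_F:*/11}
Op 12: register job_C */2 -> active={job_C:*/2, job_F:*/11}
Op 13: unregister job_F -> active={job_C:*/2}
  job_C: interval 2, next fire after T=138 is 140
Earliest fire time = 140 (job job_C)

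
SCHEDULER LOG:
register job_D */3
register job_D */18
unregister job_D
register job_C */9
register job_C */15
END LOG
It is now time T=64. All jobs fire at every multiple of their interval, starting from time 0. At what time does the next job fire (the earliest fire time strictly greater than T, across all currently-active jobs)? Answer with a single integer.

Op 1: register job_D */3 -> active={job_D:*/3}
Op 2: register job_D */18 -> active={job_D:*/18}
Op 3: unregister job_D -> active={}
Op 4: register job_C */9 -> active={job_C:*/9}
Op 5: register job_C */15 -> active={job_C:*/15}
  job_C: interval 15, next fire after T=64 is 75
Earliest fire time = 75 (job job_C)

Answer: 75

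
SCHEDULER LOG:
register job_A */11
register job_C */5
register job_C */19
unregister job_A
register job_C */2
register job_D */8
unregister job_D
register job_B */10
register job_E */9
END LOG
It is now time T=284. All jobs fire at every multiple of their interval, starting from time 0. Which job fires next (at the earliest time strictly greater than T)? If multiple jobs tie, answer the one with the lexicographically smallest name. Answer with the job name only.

Op 1: register job_A */11 -> active={job_A:*/11}
Op 2: register job_C */5 -> active={job_A:*/11, job_C:*/5}
Op 3: register job_C */19 -> active={job_A:*/11, job_C:*/19}
Op 4: unregister job_A -> active={job_C:*/19}
Op 5: register job_C */2 -> active={job_C:*/2}
Op 6: register job_D */8 -> active={job_C:*/2, job_D:*/8}
Op 7: unregister job_D -> active={job_C:*/2}
Op 8: register job_B */10 -> active={job_B:*/10, job_C:*/2}
Op 9: register job_E */9 -> active={job_B:*/10, job_C:*/2, job_E:*/9}
  job_B: interval 10, next fire after T=284 is 290
  job_C: interval 2, next fire after T=284 is 286
  job_E: interval 9, next fire after T=284 is 288
Earliest = 286, winner (lex tiebreak) = job_C

Answer: job_C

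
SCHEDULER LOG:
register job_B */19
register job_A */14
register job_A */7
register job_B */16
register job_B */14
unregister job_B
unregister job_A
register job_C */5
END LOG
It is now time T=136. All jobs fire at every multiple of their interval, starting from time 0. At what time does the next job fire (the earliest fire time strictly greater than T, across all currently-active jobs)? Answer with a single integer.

Op 1: register job_B */19 -> active={job_B:*/19}
Op 2: register job_A */14 -> active={job_A:*/14, job_B:*/19}
Op 3: register job_A */7 -> active={job_A:*/7, job_B:*/19}
Op 4: register job_B */16 -> active={job_A:*/7, job_B:*/16}
Op 5: register job_B */14 -> active={job_A:*/7, job_B:*/14}
Op 6: unregister job_B -> active={job_A:*/7}
Op 7: unregister job_A -> active={}
Op 8: register job_C */5 -> active={job_C:*/5}
  job_C: interval 5, next fire after T=136 is 140
Earliest fire time = 140 (job job_C)

Answer: 140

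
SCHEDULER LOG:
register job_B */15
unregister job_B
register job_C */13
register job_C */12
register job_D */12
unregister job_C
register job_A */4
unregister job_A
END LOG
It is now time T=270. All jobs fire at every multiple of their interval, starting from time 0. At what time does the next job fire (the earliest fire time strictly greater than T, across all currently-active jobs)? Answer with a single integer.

Answer: 276

Derivation:
Op 1: register job_B */15 -> active={job_B:*/15}
Op 2: unregister job_B -> active={}
Op 3: register job_C */13 -> active={job_C:*/13}
Op 4: register job_C */12 -> active={job_C:*/12}
Op 5: register job_D */12 -> active={job_C:*/12, job_D:*/12}
Op 6: unregister job_C -> active={job_D:*/12}
Op 7: register job_A */4 -> active={job_A:*/4, job_D:*/12}
Op 8: unregister job_A -> active={job_D:*/12}
  job_D: interval 12, next fire after T=270 is 276
Earliest fire time = 276 (job job_D)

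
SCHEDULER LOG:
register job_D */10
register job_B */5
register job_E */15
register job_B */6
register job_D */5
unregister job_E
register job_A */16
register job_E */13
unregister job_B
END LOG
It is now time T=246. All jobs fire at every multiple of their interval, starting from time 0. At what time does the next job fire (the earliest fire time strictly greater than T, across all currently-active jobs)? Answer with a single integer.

Op 1: register job_D */10 -> active={job_D:*/10}
Op 2: register job_B */5 -> active={job_B:*/5, job_D:*/10}
Op 3: register job_E */15 -> active={job_B:*/5, job_D:*/10, job_E:*/15}
Op 4: register job_B */6 -> active={job_B:*/6, job_D:*/10, job_E:*/15}
Op 5: register job_D */5 -> active={job_B:*/6, job_D:*/5, job_E:*/15}
Op 6: unregister job_E -> active={job_B:*/6, job_D:*/5}
Op 7: register job_A */16 -> active={job_A:*/16, job_B:*/6, job_D:*/5}
Op 8: register job_E */13 -> active={job_A:*/16, job_B:*/6, job_D:*/5, job_E:*/13}
Op 9: unregister job_B -> active={job_A:*/16, job_D:*/5, job_E:*/13}
  job_A: interval 16, next fire after T=246 is 256
  job_D: interval 5, next fire after T=246 is 250
  job_E: interval 13, next fire after T=246 is 247
Earliest fire time = 247 (job job_E)

Answer: 247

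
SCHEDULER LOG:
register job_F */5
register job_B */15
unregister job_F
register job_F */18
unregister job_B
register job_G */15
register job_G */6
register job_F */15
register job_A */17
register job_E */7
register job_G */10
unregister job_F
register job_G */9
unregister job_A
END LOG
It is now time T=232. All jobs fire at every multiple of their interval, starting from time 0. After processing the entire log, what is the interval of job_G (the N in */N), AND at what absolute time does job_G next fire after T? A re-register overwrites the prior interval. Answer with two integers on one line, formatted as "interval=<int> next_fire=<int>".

Op 1: register job_F */5 -> active={job_F:*/5}
Op 2: register job_B */15 -> active={job_B:*/15, job_F:*/5}
Op 3: unregister job_F -> active={job_B:*/15}
Op 4: register job_F */18 -> active={job_B:*/15, job_F:*/18}
Op 5: unregister job_B -> active={job_F:*/18}
Op 6: register job_G */15 -> active={job_F:*/18, job_G:*/15}
Op 7: register job_G */6 -> active={job_F:*/18, job_G:*/6}
Op 8: register job_F */15 -> active={job_F:*/15, job_G:*/6}
Op 9: register job_A */17 -> active={job_A:*/17, job_F:*/15, job_G:*/6}
Op 10: register job_E */7 -> active={job_A:*/17, job_E:*/7, job_F:*/15, job_G:*/6}
Op 11: register job_G */10 -> active={job_A:*/17, job_E:*/7, job_F:*/15, job_G:*/10}
Op 12: unregister job_F -> active={job_A:*/17, job_E:*/7, job_G:*/10}
Op 13: register job_G */9 -> active={job_A:*/17, job_E:*/7, job_G:*/9}
Op 14: unregister job_A -> active={job_E:*/7, job_G:*/9}
Final interval of job_G = 9
Next fire of job_G after T=232: (232//9+1)*9 = 234

Answer: interval=9 next_fire=234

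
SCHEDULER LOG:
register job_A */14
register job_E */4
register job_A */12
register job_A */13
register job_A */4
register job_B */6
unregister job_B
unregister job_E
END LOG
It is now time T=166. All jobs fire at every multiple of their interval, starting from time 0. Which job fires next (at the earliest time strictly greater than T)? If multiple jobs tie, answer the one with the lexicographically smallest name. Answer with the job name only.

Op 1: register job_A */14 -> active={job_A:*/14}
Op 2: register job_E */4 -> active={job_A:*/14, job_E:*/4}
Op 3: register job_A */12 -> active={job_A:*/12, job_E:*/4}
Op 4: register job_A */13 -> active={job_A:*/13, job_E:*/4}
Op 5: register job_A */4 -> active={job_A:*/4, job_E:*/4}
Op 6: register job_B */6 -> active={job_A:*/4, job_B:*/6, job_E:*/4}
Op 7: unregister job_B -> active={job_A:*/4, job_E:*/4}
Op 8: unregister job_E -> active={job_A:*/4}
  job_A: interval 4, next fire after T=166 is 168
Earliest = 168, winner (lex tiebreak) = job_A

Answer: job_A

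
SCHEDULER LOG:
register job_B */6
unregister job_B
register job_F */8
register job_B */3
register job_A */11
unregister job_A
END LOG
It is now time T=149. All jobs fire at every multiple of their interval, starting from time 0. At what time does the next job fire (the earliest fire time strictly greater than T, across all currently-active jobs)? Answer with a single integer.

Answer: 150

Derivation:
Op 1: register job_B */6 -> active={job_B:*/6}
Op 2: unregister job_B -> active={}
Op 3: register job_F */8 -> active={job_F:*/8}
Op 4: register job_B */3 -> active={job_B:*/3, job_F:*/8}
Op 5: register job_A */11 -> active={job_A:*/11, job_B:*/3, job_F:*/8}
Op 6: unregister job_A -> active={job_B:*/3, job_F:*/8}
  job_B: interval 3, next fire after T=149 is 150
  job_F: interval 8, next fire after T=149 is 152
Earliest fire time = 150 (job job_B)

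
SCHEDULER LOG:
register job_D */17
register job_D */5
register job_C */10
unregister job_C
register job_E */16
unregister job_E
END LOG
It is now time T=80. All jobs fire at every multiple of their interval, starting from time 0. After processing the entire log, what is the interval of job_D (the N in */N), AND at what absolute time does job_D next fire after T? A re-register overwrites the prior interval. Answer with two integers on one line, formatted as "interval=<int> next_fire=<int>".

Op 1: register job_D */17 -> active={job_D:*/17}
Op 2: register job_D */5 -> active={job_D:*/5}
Op 3: register job_C */10 -> active={job_C:*/10, job_D:*/5}
Op 4: unregister job_C -> active={job_D:*/5}
Op 5: register job_E */16 -> active={job_D:*/5, job_E:*/16}
Op 6: unregister job_E -> active={job_D:*/5}
Final interval of job_D = 5
Next fire of job_D after T=80: (80//5+1)*5 = 85

Answer: interval=5 next_fire=85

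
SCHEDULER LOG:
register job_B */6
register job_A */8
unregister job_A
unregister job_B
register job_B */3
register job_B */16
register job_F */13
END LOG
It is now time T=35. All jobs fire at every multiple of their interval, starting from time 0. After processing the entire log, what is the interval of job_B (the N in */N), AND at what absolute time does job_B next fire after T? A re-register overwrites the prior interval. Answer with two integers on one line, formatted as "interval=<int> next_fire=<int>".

Op 1: register job_B */6 -> active={job_B:*/6}
Op 2: register job_A */8 -> active={job_A:*/8, job_B:*/6}
Op 3: unregister job_A -> active={job_B:*/6}
Op 4: unregister job_B -> active={}
Op 5: register job_B */3 -> active={job_B:*/3}
Op 6: register job_B */16 -> active={job_B:*/16}
Op 7: register job_F */13 -> active={job_B:*/16, job_F:*/13}
Final interval of job_B = 16
Next fire of job_B after T=35: (35//16+1)*16 = 48

Answer: interval=16 next_fire=48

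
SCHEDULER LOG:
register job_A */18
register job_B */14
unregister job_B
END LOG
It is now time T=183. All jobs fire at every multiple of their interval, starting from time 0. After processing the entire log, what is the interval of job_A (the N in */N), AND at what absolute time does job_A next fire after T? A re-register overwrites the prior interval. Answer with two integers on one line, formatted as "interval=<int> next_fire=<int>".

Answer: interval=18 next_fire=198

Derivation:
Op 1: register job_A */18 -> active={job_A:*/18}
Op 2: register job_B */14 -> active={job_A:*/18, job_B:*/14}
Op 3: unregister job_B -> active={job_A:*/18}
Final interval of job_A = 18
Next fire of job_A after T=183: (183//18+1)*18 = 198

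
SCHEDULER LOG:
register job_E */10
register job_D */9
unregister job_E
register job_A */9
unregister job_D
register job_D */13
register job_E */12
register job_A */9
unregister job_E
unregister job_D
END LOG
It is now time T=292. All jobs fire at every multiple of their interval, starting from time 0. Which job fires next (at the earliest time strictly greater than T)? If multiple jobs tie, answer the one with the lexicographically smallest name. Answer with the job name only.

Answer: job_A

Derivation:
Op 1: register job_E */10 -> active={job_E:*/10}
Op 2: register job_D */9 -> active={job_D:*/9, job_E:*/10}
Op 3: unregister job_E -> active={job_D:*/9}
Op 4: register job_A */9 -> active={job_A:*/9, job_D:*/9}
Op 5: unregister job_D -> active={job_A:*/9}
Op 6: register job_D */13 -> active={job_A:*/9, job_D:*/13}
Op 7: register job_E */12 -> active={job_A:*/9, job_D:*/13, job_E:*/12}
Op 8: register job_A */9 -> active={job_A:*/9, job_D:*/13, job_E:*/12}
Op 9: unregister job_E -> active={job_A:*/9, job_D:*/13}
Op 10: unregister job_D -> active={job_A:*/9}
  job_A: interval 9, next fire after T=292 is 297
Earliest = 297, winner (lex tiebreak) = job_A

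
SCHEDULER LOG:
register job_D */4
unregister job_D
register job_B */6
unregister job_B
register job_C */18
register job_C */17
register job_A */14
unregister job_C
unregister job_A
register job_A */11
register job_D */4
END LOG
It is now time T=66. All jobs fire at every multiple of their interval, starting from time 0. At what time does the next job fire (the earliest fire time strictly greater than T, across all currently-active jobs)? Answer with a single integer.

Answer: 68

Derivation:
Op 1: register job_D */4 -> active={job_D:*/4}
Op 2: unregister job_D -> active={}
Op 3: register job_B */6 -> active={job_B:*/6}
Op 4: unregister job_B -> active={}
Op 5: register job_C */18 -> active={job_C:*/18}
Op 6: register job_C */17 -> active={job_C:*/17}
Op 7: register job_A */14 -> active={job_A:*/14, job_C:*/17}
Op 8: unregister job_C -> active={job_A:*/14}
Op 9: unregister job_A -> active={}
Op 10: register job_A */11 -> active={job_A:*/11}
Op 11: register job_D */4 -> active={job_A:*/11, job_D:*/4}
  job_A: interval 11, next fire after T=66 is 77
  job_D: interval 4, next fire after T=66 is 68
Earliest fire time = 68 (job job_D)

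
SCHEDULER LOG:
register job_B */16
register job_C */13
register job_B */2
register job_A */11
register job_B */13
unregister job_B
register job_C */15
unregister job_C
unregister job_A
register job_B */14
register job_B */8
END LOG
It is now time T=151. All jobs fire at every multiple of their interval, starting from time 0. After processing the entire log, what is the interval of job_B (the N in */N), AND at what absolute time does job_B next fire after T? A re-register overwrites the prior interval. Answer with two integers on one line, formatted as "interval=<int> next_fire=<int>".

Op 1: register job_B */16 -> active={job_B:*/16}
Op 2: register job_C */13 -> active={job_B:*/16, job_C:*/13}
Op 3: register job_B */2 -> active={job_B:*/2, job_C:*/13}
Op 4: register job_A */11 -> active={job_A:*/11, job_B:*/2, job_C:*/13}
Op 5: register job_B */13 -> active={job_A:*/11, job_B:*/13, job_C:*/13}
Op 6: unregister job_B -> active={job_A:*/11, job_C:*/13}
Op 7: register job_C */15 -> active={job_A:*/11, job_C:*/15}
Op 8: unregister job_C -> active={job_A:*/11}
Op 9: unregister job_A -> active={}
Op 10: register job_B */14 -> active={job_B:*/14}
Op 11: register job_B */8 -> active={job_B:*/8}
Final interval of job_B = 8
Next fire of job_B after T=151: (151//8+1)*8 = 152

Answer: interval=8 next_fire=152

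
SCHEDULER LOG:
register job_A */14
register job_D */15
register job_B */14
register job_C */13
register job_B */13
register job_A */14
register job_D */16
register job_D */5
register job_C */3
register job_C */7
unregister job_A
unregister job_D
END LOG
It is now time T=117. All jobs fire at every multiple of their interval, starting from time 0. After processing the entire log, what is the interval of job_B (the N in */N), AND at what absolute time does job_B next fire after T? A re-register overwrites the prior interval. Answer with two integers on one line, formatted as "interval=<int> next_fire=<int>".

Op 1: register job_A */14 -> active={job_A:*/14}
Op 2: register job_D */15 -> active={job_A:*/14, job_D:*/15}
Op 3: register job_B */14 -> active={job_A:*/14, job_B:*/14, job_D:*/15}
Op 4: register job_C */13 -> active={job_A:*/14, job_B:*/14, job_C:*/13, job_D:*/15}
Op 5: register job_B */13 -> active={job_A:*/14, job_B:*/13, job_C:*/13, job_D:*/15}
Op 6: register job_A */14 -> active={job_A:*/14, job_B:*/13, job_C:*/13, job_D:*/15}
Op 7: register job_D */16 -> active={job_A:*/14, job_B:*/13, job_C:*/13, job_D:*/16}
Op 8: register job_D */5 -> active={job_A:*/14, job_B:*/13, job_C:*/13, job_D:*/5}
Op 9: register job_C */3 -> active={job_A:*/14, job_B:*/13, job_C:*/3, job_D:*/5}
Op 10: register job_C */7 -> active={job_A:*/14, job_B:*/13, job_C:*/7, job_D:*/5}
Op 11: unregister job_A -> active={job_B:*/13, job_C:*/7, job_D:*/5}
Op 12: unregister job_D -> active={job_B:*/13, job_C:*/7}
Final interval of job_B = 13
Next fire of job_B after T=117: (117//13+1)*13 = 130

Answer: interval=13 next_fire=130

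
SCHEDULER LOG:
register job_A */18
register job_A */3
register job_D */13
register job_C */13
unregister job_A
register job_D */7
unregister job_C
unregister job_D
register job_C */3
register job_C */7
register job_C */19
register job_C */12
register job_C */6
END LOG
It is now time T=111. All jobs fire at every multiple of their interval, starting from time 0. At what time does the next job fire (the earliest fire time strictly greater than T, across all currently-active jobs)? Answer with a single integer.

Answer: 114

Derivation:
Op 1: register job_A */18 -> active={job_A:*/18}
Op 2: register job_A */3 -> active={job_A:*/3}
Op 3: register job_D */13 -> active={job_A:*/3, job_D:*/13}
Op 4: register job_C */13 -> active={job_A:*/3, job_C:*/13, job_D:*/13}
Op 5: unregister job_A -> active={job_C:*/13, job_D:*/13}
Op 6: register job_D */7 -> active={job_C:*/13, job_D:*/7}
Op 7: unregister job_C -> active={job_D:*/7}
Op 8: unregister job_D -> active={}
Op 9: register job_C */3 -> active={job_C:*/3}
Op 10: register job_C */7 -> active={job_C:*/7}
Op 11: register job_C */19 -> active={job_C:*/19}
Op 12: register job_C */12 -> active={job_C:*/12}
Op 13: register job_C */6 -> active={job_C:*/6}
  job_C: interval 6, next fire after T=111 is 114
Earliest fire time = 114 (job job_C)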